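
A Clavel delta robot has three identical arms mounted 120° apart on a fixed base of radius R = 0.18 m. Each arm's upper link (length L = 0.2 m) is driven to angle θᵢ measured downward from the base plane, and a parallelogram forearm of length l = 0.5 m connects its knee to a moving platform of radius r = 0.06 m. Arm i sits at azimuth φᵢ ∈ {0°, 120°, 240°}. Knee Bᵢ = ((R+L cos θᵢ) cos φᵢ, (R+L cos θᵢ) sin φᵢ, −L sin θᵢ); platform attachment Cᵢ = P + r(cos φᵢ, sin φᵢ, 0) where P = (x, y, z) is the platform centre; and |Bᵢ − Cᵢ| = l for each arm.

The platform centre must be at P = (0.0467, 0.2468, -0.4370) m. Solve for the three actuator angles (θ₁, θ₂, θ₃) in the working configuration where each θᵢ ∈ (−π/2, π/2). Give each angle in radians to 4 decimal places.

arm 1 (φ=0.0°): x'=0.0467, y'=0.2468
  A=0.0733, B=-0.4370, C=(l²−L²−A²−y'²−z²)/(2L)=-0.1181
  √(A²+B²)=0.4431;  θ1 = -1.4046+1.8407 ≈ 0.4360
φ2=120.0° → target in arm frame (0.1904, -0.1638)
  A=-0.0704, B=-0.4370, C=(l²−L²−A²−y'²−z²)/(2L)=-0.0319
  √(A²+B²)=0.4426;  θ2 = -1.7305+1.6430 ≈ -0.0875
φ3=240.0° → target in arm frame (-0.2371, -0.0830)
  A cos θ + B sin θ = C:  0.3571·cos θ + -0.4370·sin θ = -0.2884
  γ=atan2(-0.4370,0.3571)=-0.8857;  ψ=arccos(-0.5110)=2.1072;  θ3=γ+ψ≈1.2215

θ₁ = 0.4360, θ₂ = -0.0875, θ₃ = 1.2215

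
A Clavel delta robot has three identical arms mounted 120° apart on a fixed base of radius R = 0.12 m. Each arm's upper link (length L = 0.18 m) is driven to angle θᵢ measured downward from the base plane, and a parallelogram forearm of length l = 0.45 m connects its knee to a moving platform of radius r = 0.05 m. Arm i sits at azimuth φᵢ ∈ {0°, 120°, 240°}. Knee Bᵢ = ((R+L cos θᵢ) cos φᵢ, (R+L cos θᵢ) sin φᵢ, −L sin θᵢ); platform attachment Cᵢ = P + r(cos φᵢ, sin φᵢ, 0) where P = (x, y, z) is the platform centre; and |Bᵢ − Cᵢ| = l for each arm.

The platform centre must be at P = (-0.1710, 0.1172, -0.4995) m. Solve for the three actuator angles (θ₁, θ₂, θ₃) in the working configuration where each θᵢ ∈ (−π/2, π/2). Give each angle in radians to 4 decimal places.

φ1=0.0° → target in arm frame (-0.1710, 0.1172)
  A=0.2410, B=-0.4995, C=(l²−L²−A²−y'²−z²)/(2L)=-0.4200
  √(A²+B²)=0.5546;  θ1 = -1.1213+2.4301 ≈ 1.3088
rotate P by −φ2: (0.1870, 0.0895, -0.4995)
  A cos θ + B sin θ = C:  -0.1170·cos θ + -0.4995·sin θ = -0.2808
  θ2 = atan2(B,A) + arccos(C/0.5130) = 0.3492
φ3=240.0° → target in arm frame (-0.0160, -0.2067)
  e−x'=0.0860;  (l²−L²−(e−x')²−y'²−z²)/2L = -0.3598
  √(A²+B²)=0.5068;  θ3 = -1.4003+2.3600 ≈ 0.9597

θ₁ = 1.3088, θ₂ = 0.3492, θ₃ = 0.9597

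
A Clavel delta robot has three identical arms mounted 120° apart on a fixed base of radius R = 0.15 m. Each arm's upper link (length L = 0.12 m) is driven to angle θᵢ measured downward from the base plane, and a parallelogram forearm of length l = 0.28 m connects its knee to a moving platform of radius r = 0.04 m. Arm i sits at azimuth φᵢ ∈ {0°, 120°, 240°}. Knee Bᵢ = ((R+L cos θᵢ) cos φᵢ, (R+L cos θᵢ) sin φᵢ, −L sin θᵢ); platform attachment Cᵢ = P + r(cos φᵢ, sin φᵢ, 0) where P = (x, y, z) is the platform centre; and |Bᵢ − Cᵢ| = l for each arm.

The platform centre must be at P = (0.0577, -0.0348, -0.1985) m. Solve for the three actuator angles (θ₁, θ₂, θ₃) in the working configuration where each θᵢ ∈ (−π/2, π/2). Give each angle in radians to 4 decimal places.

θ₁ = -0.1749, θ₂ = 0.7856, θ₃ = 0.3487

rotate P by −φ1: (0.0577, -0.0348, -0.1985)
  A cos θ + B sin θ = C:  0.0523·cos θ + -0.1985·sin θ = 0.0860
  γ=atan2(-0.1985,0.0523)=-1.3132;  ψ=arccos(0.4192)=1.1383;  θ1=γ+ψ≈-0.1749
rotate P by −φ2: (-0.0590, -0.0326, -0.1985)
  A cos θ + B sin θ = C:  0.1690·cos θ + -0.1985·sin θ = -0.0209
  √(A²+B²)=0.2607;  θ2 = -0.8655+1.6511 ≈ 0.7856
φ3=240.0° → target in arm frame (0.0013, 0.0674)
  A=0.1087, B=-0.1985, C=(l²−L²−A²−y'²−z²)/(2L)=0.0343
  √(A²+B²)=0.2263;  θ3 = -1.0697+1.4185 ≈ 0.3487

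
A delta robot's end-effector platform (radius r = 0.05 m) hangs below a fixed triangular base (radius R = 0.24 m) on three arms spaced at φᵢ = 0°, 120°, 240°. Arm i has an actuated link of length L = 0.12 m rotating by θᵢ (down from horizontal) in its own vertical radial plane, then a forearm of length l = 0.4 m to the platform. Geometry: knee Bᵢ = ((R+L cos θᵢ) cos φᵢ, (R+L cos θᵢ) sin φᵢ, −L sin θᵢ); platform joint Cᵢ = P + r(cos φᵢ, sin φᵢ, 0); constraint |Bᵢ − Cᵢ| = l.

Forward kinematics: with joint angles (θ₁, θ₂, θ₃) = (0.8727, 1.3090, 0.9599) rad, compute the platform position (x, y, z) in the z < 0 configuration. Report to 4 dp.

(0.0311, -0.0362, -0.4128)

O1 = (0.2671·cos0.0°, 0.2671·sin0.0°, -0.0919) = (0.2671, 0.0000, -0.0919)
φ2=120.0°: virtual centre (-0.1105, 0.1914, -0.1159), radius l
O3 = (0.2588·cos240.0°, 0.2588·sin240.0°, -0.0983) = (-0.1294, -0.2242, -0.0983)
eliminate P² terms by subtracting sphere 1 from 2 and 3
linear system: -0.7553x+0.3829y = -0.0175−-0.0480z; -0.7931x+-0.4483y = -0.0032−-0.0127z
det = 0.6423;  x = 0.0141+-0.0411z,  y = -0.0179+0.0443z
sphere 1 gives Az²+Bz+C=0 with A=1.0036, B=0.2031, C=-0.0872;  B²−4AC=0.3913;  roots -0.4128, 0.2105;  negative root z = -0.4128
x = 0.0311, y = -0.0362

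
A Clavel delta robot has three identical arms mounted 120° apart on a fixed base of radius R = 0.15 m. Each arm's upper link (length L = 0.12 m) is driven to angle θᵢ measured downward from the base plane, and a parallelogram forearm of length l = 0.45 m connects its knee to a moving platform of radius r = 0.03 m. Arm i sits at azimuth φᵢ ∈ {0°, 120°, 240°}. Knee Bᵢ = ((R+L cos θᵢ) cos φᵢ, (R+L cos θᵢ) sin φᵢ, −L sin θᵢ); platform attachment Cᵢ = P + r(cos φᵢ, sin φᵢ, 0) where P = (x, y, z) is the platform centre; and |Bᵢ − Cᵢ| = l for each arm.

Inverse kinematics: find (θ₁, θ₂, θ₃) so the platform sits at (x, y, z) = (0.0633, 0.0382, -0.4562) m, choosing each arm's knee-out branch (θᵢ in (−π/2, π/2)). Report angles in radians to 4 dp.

rotate P by −φ1: (0.0633, 0.0382, -0.4562)
  e−x'=0.0567;  (l²−L²−(e−x')²−y'²−z²)/2L = -0.1029
  γ=atan2(-0.4562,0.0567)=-1.4471;  ψ=arccos(-0.2238)=1.7965;  θ1=γ+ψ≈0.3494
arm 2 (φ=120.0°): x'=0.0014, y'=-0.0739
  A cos θ + B sin θ = C:  0.1186·cos θ + -0.4562·sin θ = -0.1648
  γ=atan2(-0.4562,0.1186)=-1.3165;  ψ=arccos(-0.3495)=1.9279;  θ2=γ+ψ≈0.6113
arm 3 (φ=240.0°): x'=-0.0647, y'=0.0357
  e−x'=0.1847;  (l²−L²−(e−x')²−y'²−z²)/2L = -0.2309
  √(A²+B²)=0.4922;  θ3 = -1.1860+2.0591 ≈ 0.8731

θ₁ = 0.3494, θ₂ = 0.6113, θ₃ = 0.8731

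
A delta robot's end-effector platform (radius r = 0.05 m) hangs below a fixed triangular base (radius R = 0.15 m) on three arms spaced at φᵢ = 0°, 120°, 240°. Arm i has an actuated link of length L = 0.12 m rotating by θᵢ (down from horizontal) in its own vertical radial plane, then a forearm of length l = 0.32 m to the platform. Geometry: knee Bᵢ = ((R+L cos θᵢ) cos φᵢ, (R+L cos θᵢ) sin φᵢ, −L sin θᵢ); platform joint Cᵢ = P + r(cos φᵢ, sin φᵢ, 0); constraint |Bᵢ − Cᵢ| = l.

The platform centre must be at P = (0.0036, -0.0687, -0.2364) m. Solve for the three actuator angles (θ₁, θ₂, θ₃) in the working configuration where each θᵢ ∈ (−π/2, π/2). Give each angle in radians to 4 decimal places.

θ₁ = 0.0873, θ₂ = 0.5241, θ₃ = -0.3486

rotate P by −φ1: (0.0036, -0.0687, -0.2364)
  e−x'=0.0964;  (l²−L²−(e−x')²−y'²−z²)/2L = 0.0754
  θ1 = atan2(B,A) + arccos(C/0.2553) = 0.0873
φ2=120.0° → target in arm frame (-0.0613, 0.0312)
  e−x'=0.1613;  (l²−L²−(e−x')²−y'²−z²)/2L = 0.0213
  γ=atan2(-0.2364,0.1613)=-0.9720;  ψ=arccos(0.0746)=1.4961;  θ2=γ+ψ≈0.5241
φ3=240.0° → target in arm frame (0.0577, 0.0375)
  e−x'=0.0423;  (l²−L²−(e−x')²−y'²−z²)/2L = 0.1205
  γ=atan2(-0.2364,0.0423)=-1.3937;  ψ=arccos(0.5018)=1.0451;  θ3=γ+ψ≈-0.3486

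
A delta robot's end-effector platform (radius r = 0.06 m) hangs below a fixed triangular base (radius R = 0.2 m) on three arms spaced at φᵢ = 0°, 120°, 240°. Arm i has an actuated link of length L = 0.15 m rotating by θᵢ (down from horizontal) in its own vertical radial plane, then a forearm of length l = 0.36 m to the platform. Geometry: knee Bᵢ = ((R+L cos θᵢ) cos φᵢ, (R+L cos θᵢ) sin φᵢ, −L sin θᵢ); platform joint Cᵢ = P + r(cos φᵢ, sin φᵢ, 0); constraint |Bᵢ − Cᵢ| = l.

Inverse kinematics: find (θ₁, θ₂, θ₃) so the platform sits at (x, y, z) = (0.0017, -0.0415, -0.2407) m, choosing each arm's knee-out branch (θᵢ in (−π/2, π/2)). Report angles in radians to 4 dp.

φ1=0.0° → target in arm frame (0.0017, -0.0415)
  A=0.1383, B=-0.2407, C=(l²−L²−A²−y'²−z²)/(2L)=0.0944
  θ1 = atan2(B,A) + arccos(C/0.2776) = 0.1746
rotate P by −φ2: (-0.0368, 0.0193, -0.2407)
  A=0.1768, B=-0.2407, C=(l²−L²−A²−y'²−z²)/(2L)=0.0585
  γ=atan2(-0.2407,0.1768)=-0.9373;  ψ=arccos(0.1957)=1.3738;  θ2=γ+ψ≈0.4365
arm 3 (φ=240.0°): x'=0.0351, y'=0.0222
  A cos θ + B sin θ = C:  0.1049·cos θ + -0.2407·sin θ = 0.1255
  θ3 = atan2(B,A) + arccos(C/0.2626) = -0.0875

θ₁ = 0.1746, θ₂ = 0.4365, θ₃ = -0.0875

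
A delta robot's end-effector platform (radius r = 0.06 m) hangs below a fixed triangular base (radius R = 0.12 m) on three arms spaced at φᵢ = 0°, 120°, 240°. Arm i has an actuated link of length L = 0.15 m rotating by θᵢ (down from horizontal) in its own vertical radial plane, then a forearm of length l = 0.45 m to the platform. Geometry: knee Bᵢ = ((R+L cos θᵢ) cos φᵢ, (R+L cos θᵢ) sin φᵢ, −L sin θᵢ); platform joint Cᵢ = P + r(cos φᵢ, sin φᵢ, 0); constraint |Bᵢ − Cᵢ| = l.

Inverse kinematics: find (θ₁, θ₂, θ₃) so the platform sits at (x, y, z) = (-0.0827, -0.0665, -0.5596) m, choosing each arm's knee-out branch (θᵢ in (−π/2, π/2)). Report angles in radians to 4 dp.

θ₁ = 1.3969, θ₂ = 1.2221, θ₃ = 0.8729

arm 1 (φ=0.0°): x'=-0.0827, y'=-0.0665
  A cos θ + B sin θ = C:  0.1427·cos θ + -0.5596·sin θ = -0.5265
  γ=atan2(-0.5596,0.1427)=-1.3211;  ψ=arccos(-0.9116)=2.7180;  θ1=γ+ψ≈1.3969
arm 2 (φ=120.0°): x'=-0.0162, y'=0.1049
  e−x'=0.0762;  (l²−L²−(e−x')²−y'²−z²)/2L = -0.4999
  θ2 = atan2(B,A) + arccos(C/0.5648) = 1.2221
rotate P by −φ3: (0.0989, -0.0384, -0.5596)
  A cos θ + B sin θ = C:  -0.0389·cos θ + -0.5596·sin θ = -0.4538
  γ=atan2(-0.5596,-0.0389)=-1.6403;  ψ=arccos(-0.8090)=2.5132;  θ3=γ+ψ≈0.8729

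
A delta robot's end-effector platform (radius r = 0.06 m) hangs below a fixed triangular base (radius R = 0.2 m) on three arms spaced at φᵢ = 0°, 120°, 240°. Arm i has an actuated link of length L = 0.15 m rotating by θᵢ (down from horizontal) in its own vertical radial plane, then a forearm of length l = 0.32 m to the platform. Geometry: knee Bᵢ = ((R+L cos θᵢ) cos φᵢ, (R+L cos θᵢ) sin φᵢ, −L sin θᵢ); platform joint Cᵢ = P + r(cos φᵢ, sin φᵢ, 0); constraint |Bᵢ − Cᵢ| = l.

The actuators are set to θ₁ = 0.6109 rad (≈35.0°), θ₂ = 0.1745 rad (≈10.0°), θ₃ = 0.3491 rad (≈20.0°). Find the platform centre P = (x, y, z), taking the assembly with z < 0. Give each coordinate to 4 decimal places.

(-0.0319, 0.0125, -0.2100)

arm 1 at φ=0.0°: (R−r)+L cos θ1 = 0.2629;  S1 = (0.2629, 0.0000, -0.0860)
φ2=120.0°: virtual centre (-0.1439, 0.2492, -0.0260), radius l
φ3=240.0°: virtual centre (-0.1405, -0.2433, -0.0513), radius l
|S₂|²−|S₁|² = 0.0070;  |S₃|²−|S₁|² = 0.0051
linear system: -0.8135x+0.4983y = 0.0070−0.1200z; -0.8067x+-0.4866y = 0.0051−0.0695z
Cramer: x(z) = -0.0074+0.1166z;  y(z) = 0.0019-0.0505z
sphere 1 gives Az²+Bz+C=0 with A=1.0161, B=0.1089, C=-0.0219;  B²−4AC=0.1010;  roots -0.2100, 0.1028;  negative root z = -0.2100
x = -0.0319, y = 0.0125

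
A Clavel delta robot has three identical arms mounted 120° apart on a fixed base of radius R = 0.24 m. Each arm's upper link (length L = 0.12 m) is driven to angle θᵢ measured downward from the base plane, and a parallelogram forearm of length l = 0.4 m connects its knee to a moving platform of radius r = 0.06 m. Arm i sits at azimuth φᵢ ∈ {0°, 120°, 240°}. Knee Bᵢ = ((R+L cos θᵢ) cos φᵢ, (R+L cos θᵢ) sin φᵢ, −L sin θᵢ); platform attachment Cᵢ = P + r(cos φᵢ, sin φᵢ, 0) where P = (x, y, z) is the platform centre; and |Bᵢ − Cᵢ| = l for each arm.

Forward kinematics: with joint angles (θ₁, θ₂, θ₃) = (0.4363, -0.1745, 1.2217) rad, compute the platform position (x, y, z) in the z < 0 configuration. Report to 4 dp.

(0.0191, 0.1268, -0.3175)

φ1=0.0°: virtual centre (0.2888, 0.0000, -0.0507), radius l
arm 2 at φ=120.0°: ρ2 = 0.2982;  S2 = (-0.1491, 0.2582, 0.0208)
S3 = (0.2210·cos240.0°, 0.2210·sin240.0°, -0.1128) = (-0.1105, -0.1914, -0.1128)
eliminate P² terms by subtracting sphere 1 from 2 and 3
[-0.8757 0.5165 0.1431]·P = 0.0034;  [-0.7986 -0.3829 -0.1241]·P = -0.0244
Cramer: x(z) = 0.0151-0.0125z;  y(z) = 0.0322-0.2982z
sphere 1 gives Az²+Bz+C=0 with A=1.0891, B=0.0891, C=-0.0815;  B²−4AC=0.3630;  roots -0.3175, 0.2357;  negative root z = -0.3175
x = 0.0191, y = 0.1268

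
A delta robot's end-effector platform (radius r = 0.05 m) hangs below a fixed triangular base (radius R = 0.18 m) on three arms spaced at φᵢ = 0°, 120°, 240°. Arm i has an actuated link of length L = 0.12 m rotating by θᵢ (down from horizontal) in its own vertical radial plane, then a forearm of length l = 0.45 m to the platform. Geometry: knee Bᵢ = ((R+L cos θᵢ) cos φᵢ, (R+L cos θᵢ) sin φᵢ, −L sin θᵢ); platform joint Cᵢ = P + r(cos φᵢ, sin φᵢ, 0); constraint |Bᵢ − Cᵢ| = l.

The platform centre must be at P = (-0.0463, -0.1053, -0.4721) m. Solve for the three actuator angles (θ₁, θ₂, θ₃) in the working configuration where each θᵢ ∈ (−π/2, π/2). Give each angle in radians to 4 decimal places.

φ1=0.0° → target in arm frame (-0.0463, -0.1053)
  A=0.1763, B=-0.4721, C=(l²−L²−A²−y'²−z²)/(2L)=-0.3206
  γ=atan2(-0.4721,0.1763)=-1.2134;  ψ=arccos(-0.6362)=2.2604;  θ1=γ+ψ≈1.0470
arm 2 (φ=120.0°): x'=-0.0680, y'=0.0927
  e−x'=0.1980;  (l²−L²−(e−x')²−y'²−z²)/2L = -0.3442
  γ=atan2(-0.4721,0.1980)=-1.1736;  ψ=arccos(-0.6723)=2.3081;  θ2=γ+ψ≈1.1345
arm 3 (φ=240.0°): x'=0.1143, y'=0.0126
  A cos θ + B sin θ = C:  0.0157·cos θ + -0.4721·sin θ = -0.1466
  θ3 = atan2(B,A) + arccos(C/0.4724) = 0.3487

θ₁ = 1.0470, θ₂ = 1.1345, θ₃ = 0.3487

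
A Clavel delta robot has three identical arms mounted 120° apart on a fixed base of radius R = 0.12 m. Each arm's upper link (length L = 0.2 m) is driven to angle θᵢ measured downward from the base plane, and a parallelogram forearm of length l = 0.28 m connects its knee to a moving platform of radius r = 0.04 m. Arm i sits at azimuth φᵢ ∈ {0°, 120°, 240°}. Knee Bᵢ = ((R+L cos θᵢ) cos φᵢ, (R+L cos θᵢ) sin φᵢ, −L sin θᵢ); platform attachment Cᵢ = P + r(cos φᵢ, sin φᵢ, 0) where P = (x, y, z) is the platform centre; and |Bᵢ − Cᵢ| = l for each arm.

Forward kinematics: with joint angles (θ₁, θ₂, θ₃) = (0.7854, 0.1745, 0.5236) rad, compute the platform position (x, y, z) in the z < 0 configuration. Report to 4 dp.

arm 1 at φ=0.0°: e+L cos θ1 = 0.2214;  S1 = (0.2214, 0.0000, -0.1414)
S2 = (0.2770·cos120.0°, 0.2770·sin120.0°, -0.0347) = (-0.1385, 0.2399, -0.0347)
S3 = (0.2532·cos240.0°, 0.2532·sin240.0°, -0.1000) = (-0.1266, -0.2193, -0.1000)
subtract pairs → two planes through P
linear system: -0.7198x+0.4797y = 0.0089−0.2134z; -0.6960x+-0.4386y = 0.0051−0.0828z
det = 0.6496;  x = -0.0098+0.2053z,  y = 0.0039+-0.1369z
into |P−S₁|² = l²: 1.0609z² + 0.1869z + -0.0049 = 0;  Δ = 0.0559;  z = -0.1995 or 0.0234 → z<0 root = -0.1995
x = -0.0507, y = 0.0312

(-0.0507, 0.0312, -0.1995)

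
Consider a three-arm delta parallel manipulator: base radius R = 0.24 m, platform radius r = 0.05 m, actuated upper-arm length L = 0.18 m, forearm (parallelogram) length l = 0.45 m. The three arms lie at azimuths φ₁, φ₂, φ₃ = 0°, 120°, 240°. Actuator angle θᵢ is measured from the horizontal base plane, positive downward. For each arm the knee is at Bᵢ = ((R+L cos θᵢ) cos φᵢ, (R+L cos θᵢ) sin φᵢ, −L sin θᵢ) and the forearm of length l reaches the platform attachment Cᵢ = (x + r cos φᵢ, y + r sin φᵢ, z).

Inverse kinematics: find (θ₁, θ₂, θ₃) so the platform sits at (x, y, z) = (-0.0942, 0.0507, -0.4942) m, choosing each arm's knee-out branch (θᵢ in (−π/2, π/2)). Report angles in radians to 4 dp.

θ₁ = 1.3965, θ₂ = 0.6984, θ₃ = 1.0473

rotate P by −φ1: (-0.0942, 0.0507, -0.4942)
  e−x'=0.2842;  (l²−L²−(e−x')²−y'²−z²)/2L = -0.4374
  √(A²+B²)=0.5701;  θ1 = -1.0489+2.4454 ≈ 1.3965
rotate P by −φ2: (0.0910, 0.0562, -0.4942)
  A cos θ + B sin θ = C:  0.0990·cos θ + -0.4942·sin θ = -0.2419
  γ=atan2(-0.4942,0.0990)=-1.3731;  ψ=arccos(-0.4800)=2.0715;  θ2=γ+ψ≈0.6984
φ3=240.0° → target in arm frame (0.0032, -0.1069)
  A=0.1868, B=-0.4942, C=(l²−L²−A²−y'²−z²)/(2L)=-0.3346
  γ=atan2(-0.4942,0.1868)=-1.2094;  ψ=arccos(-0.6334)=2.2567;  θ3=γ+ψ≈1.0473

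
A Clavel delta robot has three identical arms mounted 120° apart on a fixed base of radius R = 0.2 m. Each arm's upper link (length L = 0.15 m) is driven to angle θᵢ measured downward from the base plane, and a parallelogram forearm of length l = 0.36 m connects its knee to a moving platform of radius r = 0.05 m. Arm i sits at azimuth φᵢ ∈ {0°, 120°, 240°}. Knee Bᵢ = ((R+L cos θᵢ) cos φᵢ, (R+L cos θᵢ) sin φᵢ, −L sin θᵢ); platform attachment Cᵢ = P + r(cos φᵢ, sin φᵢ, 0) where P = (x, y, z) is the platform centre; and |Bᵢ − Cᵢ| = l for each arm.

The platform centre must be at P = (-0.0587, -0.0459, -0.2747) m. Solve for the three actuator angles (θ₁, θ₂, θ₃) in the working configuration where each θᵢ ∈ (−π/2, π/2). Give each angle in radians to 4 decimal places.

θ₁ = 0.7856, θ₂ = 0.5236, θ₃ = -0.0006

rotate P by −φ1: (-0.0587, -0.0459, -0.2747)
  A cos θ + B sin θ = C:  0.2087·cos θ + -0.2747·sin θ = -0.0467
  θ1 = atan2(B,A) + arccos(C/0.3450) = 0.7856
arm 2 (φ=120.0°): x'=-0.0104, y'=0.0738
  e−x'=0.1604;  (l²−L²−(e−x')²−y'²−z²)/2L = 0.0016
  √(A²+B²)=0.3181;  θ2 = -1.0423+1.5659 ≈ 0.5236
φ3=240.0° → target in arm frame (0.0691, -0.0279)
  A cos θ + B sin θ = C:  0.0809·cos θ + -0.2747·sin θ = 0.0811
  √(A²+B²)=0.2864;  θ3 = -1.2844+1.2838 ≈ -0.0006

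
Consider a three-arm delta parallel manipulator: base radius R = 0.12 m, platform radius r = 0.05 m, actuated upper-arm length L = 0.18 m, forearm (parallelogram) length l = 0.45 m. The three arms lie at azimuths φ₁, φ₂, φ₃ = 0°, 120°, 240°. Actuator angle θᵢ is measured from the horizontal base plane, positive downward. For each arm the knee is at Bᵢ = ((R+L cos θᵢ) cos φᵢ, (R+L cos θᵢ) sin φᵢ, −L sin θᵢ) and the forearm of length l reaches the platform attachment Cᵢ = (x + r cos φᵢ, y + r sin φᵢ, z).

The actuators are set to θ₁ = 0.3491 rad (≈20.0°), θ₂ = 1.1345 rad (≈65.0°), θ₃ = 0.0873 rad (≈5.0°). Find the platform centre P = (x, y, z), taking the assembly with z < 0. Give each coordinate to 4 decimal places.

(0.0714, -0.2130, -0.4207)

φ1=0.0°: virtual centre (0.2391, 0.0000, -0.0616), radius l
centre 2 = (0.1461·cos120.0°, 0.1461·sin120.0°, -0.1631) = (-0.0730, 0.1265, -0.1631)
φ3=240.0°: virtual centre (-0.1247, -0.2159, -0.0157), radius l
eliminate P² terms by subtracting sphere 1 from 2 and 3
[-0.6244 0.2530 -0.2031]·P = -0.0130;  [-0.7276 -0.4318 0.0918]·P = 0.0014
det = 0.4537;  x = 0.0116+-0.1422z,  y = -0.0229+0.4520z
quadratic in z: (1.2246)z²+(0.1672)z+(-0.1464)=0, √Δ=0.8632 → z ∈ {-0.4207, 0.2842}; z = -0.4207 (taking z<0)
x = 0.0714, y = -0.2130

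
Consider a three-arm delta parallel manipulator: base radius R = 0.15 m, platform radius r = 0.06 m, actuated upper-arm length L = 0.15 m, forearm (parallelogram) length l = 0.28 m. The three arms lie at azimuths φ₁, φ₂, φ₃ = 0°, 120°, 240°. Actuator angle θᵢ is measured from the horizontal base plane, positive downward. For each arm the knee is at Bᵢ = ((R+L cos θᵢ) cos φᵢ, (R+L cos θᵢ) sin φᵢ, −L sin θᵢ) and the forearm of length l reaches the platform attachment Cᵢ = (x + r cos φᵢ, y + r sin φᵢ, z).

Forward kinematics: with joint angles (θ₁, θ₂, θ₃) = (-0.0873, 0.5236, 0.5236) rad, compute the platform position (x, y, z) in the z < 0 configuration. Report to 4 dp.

(0.0548, 0.0000, -0.1974)

centre 1 = (0.2394·cos0.0°, 0.2394·sin0.0°, 0.0131) = (0.2394, 0.0000, 0.0131)
arm 2 at φ=120.0°: ρ2 = 0.2199;  centre 2 = (-0.1100, 0.1904, -0.0750)
φ3=240.0°: virtual centre (-0.1100, -0.1904, -0.0750), radius l
|centre ₂|²−|centre ₁|² = -0.0035;  |centre ₃|²−|centre ₁|² = -0.0035
[-0.6988 0.3809 -0.1762]·P = -0.0035;  [-0.6988 -0.3809 -0.1762]·P = -0.0035
Cramer: x(z) = 0.0050-0.2521z;  y(z) = 0.0000+0.0000z
into |P−centre ₁|² = l²: 1.0636z² + 0.0920z + -0.0233 = 0;  Δ = 0.1075;  z = -0.1974 or 0.1109 → z<0 root = -0.1974
x = 0.0548, y = 0.0000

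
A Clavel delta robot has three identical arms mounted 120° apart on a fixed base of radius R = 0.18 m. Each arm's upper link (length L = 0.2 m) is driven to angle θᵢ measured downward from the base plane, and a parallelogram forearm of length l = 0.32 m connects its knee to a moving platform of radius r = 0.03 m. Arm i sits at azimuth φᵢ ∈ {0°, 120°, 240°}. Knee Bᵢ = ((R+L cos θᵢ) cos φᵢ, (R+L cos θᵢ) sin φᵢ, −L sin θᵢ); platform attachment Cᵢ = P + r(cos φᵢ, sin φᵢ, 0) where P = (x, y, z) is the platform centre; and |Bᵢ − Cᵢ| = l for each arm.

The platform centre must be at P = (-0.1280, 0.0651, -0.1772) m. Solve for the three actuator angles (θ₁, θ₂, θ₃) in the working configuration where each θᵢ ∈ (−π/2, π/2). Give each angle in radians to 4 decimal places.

θ₁ = 1.3965, θ₂ = -0.1748, θ₃ = 0.7852

rotate P by −φ1: (-0.1280, 0.0651, -0.1772)
  A=0.2780, B=-0.1772, C=(l²−L²−A²−y'²−z²)/(2L)=-0.1263
  √(A²+B²)=0.3297;  θ1 = -0.5675+1.9640 ≈ 1.3965
arm 2 (φ=120.0°): x'=0.1204, y'=0.0783
  A=0.0296, B=-0.1772, C=(l²−L²−A²−y'²−z²)/(2L)=0.0600
  √(A²+B²)=0.1797;  θ2 = -1.4052+1.2304 ≈ -0.1748
arm 3 (φ=240.0°): x'=0.0076, y'=-0.1434
  e−x'=0.1424;  (l²−L²−(e−x')²−y'²−z²)/2L = -0.0246
  γ=atan2(-0.1772,0.1424)=-0.8939;  ψ=arccos(-0.1082)=1.6792;  θ3=γ+ψ≈0.7852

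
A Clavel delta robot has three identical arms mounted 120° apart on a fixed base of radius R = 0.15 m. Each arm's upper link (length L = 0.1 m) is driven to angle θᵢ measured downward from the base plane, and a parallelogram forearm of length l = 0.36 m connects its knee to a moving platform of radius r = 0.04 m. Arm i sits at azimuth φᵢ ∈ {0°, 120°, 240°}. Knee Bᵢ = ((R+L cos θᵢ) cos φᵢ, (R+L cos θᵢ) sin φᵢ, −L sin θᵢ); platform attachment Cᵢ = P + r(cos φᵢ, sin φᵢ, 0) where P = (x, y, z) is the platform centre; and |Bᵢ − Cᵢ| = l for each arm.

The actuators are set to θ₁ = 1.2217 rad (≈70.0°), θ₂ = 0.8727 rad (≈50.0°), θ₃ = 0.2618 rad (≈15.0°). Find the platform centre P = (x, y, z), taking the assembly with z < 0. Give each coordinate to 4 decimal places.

(-0.0829, -0.0630, -0.3661)

S1 = (0.1442·cos0.0°, 0.1442·sin0.0°, -0.0940) = (0.1442, 0.0000, -0.0940)
arm 2 at φ=120.0°: ρ2 = 0.1743;  S2 = (-0.0871, 0.1509, -0.0766)
arm 3 at φ=240.0°: ρ3 = 0.2066;  S3 = (-0.1033, -0.1789, -0.0259)
subtract pairs → two planes through P
[-0.4627 0.3019 0.0347]·P = 0.0066;  [-0.4950 -0.3578 0.1362]·P = 0.0137
Cramer: x(z) = -0.0207+0.1699z;  y(z) = -0.0098+0.1455z
sphere 1 gives Az²+Bz+C=0 with A=1.0500, B=0.1291, C=-0.0935;  B²−4AC=0.4093;  roots -0.3661, 0.2432;  negative root z = -0.3661
x = -0.0829, y = -0.0630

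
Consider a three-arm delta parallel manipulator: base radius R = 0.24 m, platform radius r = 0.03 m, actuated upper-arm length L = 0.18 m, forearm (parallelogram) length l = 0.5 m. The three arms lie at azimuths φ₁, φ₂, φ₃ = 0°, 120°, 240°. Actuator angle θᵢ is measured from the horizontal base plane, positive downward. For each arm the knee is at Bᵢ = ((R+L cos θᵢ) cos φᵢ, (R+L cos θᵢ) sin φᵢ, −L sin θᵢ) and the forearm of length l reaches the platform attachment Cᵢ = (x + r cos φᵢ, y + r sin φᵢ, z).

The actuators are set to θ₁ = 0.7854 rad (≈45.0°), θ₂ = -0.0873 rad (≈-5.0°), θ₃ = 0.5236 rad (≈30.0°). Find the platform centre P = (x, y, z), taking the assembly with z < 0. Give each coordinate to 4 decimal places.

arm 1 at φ=0.0°: (R−r)+L cos θ1 = 0.3373;  centre 1 = (0.3373, 0.0000, -0.1273)
arm 2 at φ=120.0°: (R−r)+L cos θ2 = 0.3893;  centre 2 = (-0.1947, 0.3372, 0.0157)
arm 3 at φ=240.0°: (R−r)+L cos θ3 = 0.3659;  centre 3 = (-0.1829, -0.3169, -0.0900)
|centre ₂|²−|centre ₁|² = 0.0219;  |centre ₃|²−|centre ₁|² = 0.0120
[-1.0639 0.6743 0.2859]·P = 0.0219;  [-1.0404 -0.6337 0.0746]·P = 0.0120
Cramer: x(z) = -0.0160+0.1683z;  y(z) = 0.0072-0.1586z
quadratic in z: (1.0535)z²+(0.1334)z+(-0.1090)=0, √Δ=0.6906 → z ∈ {-0.3911, 0.2645}; z = -0.3911 (taking z<0)
x = -0.0818, y = 0.0693

(-0.0818, 0.0693, -0.3911)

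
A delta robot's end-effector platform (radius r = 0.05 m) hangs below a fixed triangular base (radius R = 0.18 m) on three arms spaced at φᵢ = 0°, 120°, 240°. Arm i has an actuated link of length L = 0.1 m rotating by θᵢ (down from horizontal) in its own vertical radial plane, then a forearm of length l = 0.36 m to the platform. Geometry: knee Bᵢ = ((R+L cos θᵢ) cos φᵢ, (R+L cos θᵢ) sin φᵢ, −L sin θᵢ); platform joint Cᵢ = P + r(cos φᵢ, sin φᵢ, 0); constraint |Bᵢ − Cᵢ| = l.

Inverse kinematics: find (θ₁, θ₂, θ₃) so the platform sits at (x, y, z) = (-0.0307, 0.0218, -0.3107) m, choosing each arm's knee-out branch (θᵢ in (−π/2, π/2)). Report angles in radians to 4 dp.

rotate P by −φ1: (-0.0307, 0.0218, -0.3107)
  e−x'=0.1607;  (l²−L²−(e−x')²−y'²−z²)/2L = -0.0162
  γ=atan2(-0.3107,0.1607)=-1.0935;  ψ=arccos(-0.0462)=1.6170;  θ1=γ+ψ≈0.5236
φ2=120.0° → target in arm frame (0.0342, 0.0157)
  A=0.0958, B=-0.3107, C=(l²−L²−A²−y'²−z²)/(2L)=0.0682
  γ=atan2(-0.3107,0.0958)=-1.2718;  ψ=arccos(0.2099)=1.3593;  θ2=γ+ψ≈0.0875
φ3=240.0° → target in arm frame (-0.0035, -0.0375)
  A=0.1335, B=-0.3107, C=(l²−L²−A²−y'²−z²)/(2L)=0.0192
  γ=atan2(-0.3107,0.1335)=-1.1649;  ψ=arccos(0.0566)=1.5141;  θ3=γ+ψ≈0.3492

θ₁ = 0.5236, θ₂ = 0.0875, θ₃ = 0.3492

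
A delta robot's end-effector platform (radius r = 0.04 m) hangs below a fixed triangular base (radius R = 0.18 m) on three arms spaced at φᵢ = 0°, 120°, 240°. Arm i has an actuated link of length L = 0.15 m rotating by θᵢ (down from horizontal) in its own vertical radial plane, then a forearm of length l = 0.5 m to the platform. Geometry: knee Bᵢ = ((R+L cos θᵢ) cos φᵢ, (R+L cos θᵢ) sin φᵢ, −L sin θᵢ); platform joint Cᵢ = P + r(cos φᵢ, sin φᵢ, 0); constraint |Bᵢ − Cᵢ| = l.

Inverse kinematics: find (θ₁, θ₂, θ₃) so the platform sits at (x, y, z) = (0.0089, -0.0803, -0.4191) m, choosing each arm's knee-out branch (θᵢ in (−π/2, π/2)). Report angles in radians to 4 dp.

arm 1 (φ=0.0°): x'=0.0089, y'=-0.0803
  e−x'=0.1311;  (l²−L²−(e−x')²−y'²−z²)/2L = 0.0941
  γ=atan2(-0.4191,0.1311)=-1.2676;  ψ=arccos(0.2142)=1.3549;  θ1=γ+ψ≈0.0873
arm 2 (φ=120.0°): x'=-0.0740, y'=0.0324
  A=0.2140, B=-0.4191, C=(l²−L²−A²−y'²−z²)/(2L)=0.0167
  θ2 = atan2(B,A) + arccos(C/0.4706) = 0.4366
φ3=240.0° → target in arm frame (0.0651, 0.0479)
  e−x'=0.0749;  (l²−L²−(e−x')²−y'²−z²)/2L = 0.1465
  √(A²+B²)=0.4257;  θ3 = -1.3939+1.2195 ≈ -0.1744

θ₁ = 0.0873, θ₂ = 0.4366, θ₃ = -0.1744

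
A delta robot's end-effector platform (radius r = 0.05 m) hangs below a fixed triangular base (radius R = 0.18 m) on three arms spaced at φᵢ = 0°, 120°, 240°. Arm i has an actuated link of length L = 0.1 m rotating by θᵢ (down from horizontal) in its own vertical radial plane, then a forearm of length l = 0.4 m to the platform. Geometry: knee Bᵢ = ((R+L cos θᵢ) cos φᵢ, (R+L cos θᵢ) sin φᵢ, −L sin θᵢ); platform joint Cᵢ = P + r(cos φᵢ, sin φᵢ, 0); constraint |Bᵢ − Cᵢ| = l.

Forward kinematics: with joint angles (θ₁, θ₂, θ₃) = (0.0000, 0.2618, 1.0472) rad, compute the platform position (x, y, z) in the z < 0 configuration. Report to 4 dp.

arm 1 at φ=0.0°: (R−r)+L cos θ1 = 0.2300;  centre 1 = (0.2300, 0.0000, 0.0000)
arm 2 at φ=120.0°: (R−r)+L cos θ2 = 0.2266;  centre 2 = (-0.1133, 0.1962, -0.0259)
centre 3 = (0.1800·cos240.0°, 0.1800·sin240.0°, -0.0866) = (-0.0900, -0.1559, -0.0866)
subtract pairs → two planes through P
linear system: -0.6866x+0.3925y = -0.0009−-0.0518z; -0.6400x+-0.3118y = -0.0130−-0.1732z
Cramer: x(z) = 0.0116-0.1808z;  y(z) = 0.0180-0.1844z
quadratic in z: (1.0667)z²+(0.0724)z+(-0.1120)=0, √Δ=0.6949 → z ∈ {-0.3597, 0.2918}; z = -0.3597 (taking z<0)
x = 0.0766, y = 0.0843

(0.0766, 0.0843, -0.3597)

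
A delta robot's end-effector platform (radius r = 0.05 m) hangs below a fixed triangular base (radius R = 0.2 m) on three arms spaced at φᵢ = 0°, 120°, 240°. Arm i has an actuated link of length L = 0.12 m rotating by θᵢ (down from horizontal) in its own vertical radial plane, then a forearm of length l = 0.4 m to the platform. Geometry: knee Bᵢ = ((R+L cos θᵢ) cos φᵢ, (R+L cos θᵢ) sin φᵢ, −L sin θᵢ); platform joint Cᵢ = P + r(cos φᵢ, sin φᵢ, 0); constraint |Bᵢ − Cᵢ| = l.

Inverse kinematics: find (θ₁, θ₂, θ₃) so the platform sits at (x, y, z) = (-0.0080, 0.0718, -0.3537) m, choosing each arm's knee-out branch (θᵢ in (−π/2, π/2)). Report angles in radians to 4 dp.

arm 1 (φ=0.0°): x'=-0.0080, y'=0.0718
  A=0.1580, B=-0.3537, C=(l²−L²−A²−y'²−z²)/(2L)=-0.0401
  γ=atan2(-0.3537,0.1580)=-1.1507;  ψ=arccos(-0.1035)=1.6745;  θ1=γ+ψ≈0.5238
arm 2 (φ=120.0°): x'=0.0662, y'=-0.0290
  e−x'=0.0838;  (l²−L²−(e−x')²−y'²−z²)/2L = 0.0526
  θ2 = atan2(B,A) + arccos(C/0.3635) = 0.0874
φ3=240.0° → target in arm frame (-0.0582, -0.0428)
  A cos θ + B sin θ = C:  0.2082·cos θ + -0.3537·sin θ = -0.1028
  √(A²+B²)=0.4104;  θ3 = -1.0388+1.8240 ≈ 0.7852

θ₁ = 0.5238, θ₂ = 0.0874, θ₃ = 0.7852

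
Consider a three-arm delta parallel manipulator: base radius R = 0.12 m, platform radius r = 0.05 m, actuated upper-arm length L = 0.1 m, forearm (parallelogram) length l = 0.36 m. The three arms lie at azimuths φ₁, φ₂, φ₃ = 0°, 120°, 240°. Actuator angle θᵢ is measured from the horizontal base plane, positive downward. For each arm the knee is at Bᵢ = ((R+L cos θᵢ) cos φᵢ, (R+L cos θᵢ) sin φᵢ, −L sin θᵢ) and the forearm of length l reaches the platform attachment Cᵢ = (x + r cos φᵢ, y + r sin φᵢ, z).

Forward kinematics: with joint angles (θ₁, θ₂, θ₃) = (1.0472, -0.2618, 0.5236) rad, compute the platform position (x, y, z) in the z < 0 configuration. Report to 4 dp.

(-0.1337, 0.0885, -0.3262)

arm 1 at φ=0.0°: ρ1 = 0.1200;  centre 1 = (0.1200, 0.0000, -0.0866)
arm 2 at φ=120.0°: ρ2 = 0.1666;  centre 2 = (-0.0833, 0.1443, 0.0259)
centre 3 = (0.1566·cos240.0°, 0.1566·sin240.0°, -0.0500) = (-0.0783, -0.1356, -0.0500)
eliminate P² terms by subtracting sphere 1 from 2 and 3
plane₁₂: -0.4066x+0.2885y+0.2250z = 0.0065
det = 0.2247;  x = -0.0145+0.3655z,  y = 0.0022+-0.2646z
sphere 1 gives Az²+Bz+C=0 with A=1.2036, B=0.0737, C=-0.1040;  B²−4AC=0.5062;  roots -0.3262, 0.2649;  negative root z = -0.3262
x = -0.1337, y = 0.0885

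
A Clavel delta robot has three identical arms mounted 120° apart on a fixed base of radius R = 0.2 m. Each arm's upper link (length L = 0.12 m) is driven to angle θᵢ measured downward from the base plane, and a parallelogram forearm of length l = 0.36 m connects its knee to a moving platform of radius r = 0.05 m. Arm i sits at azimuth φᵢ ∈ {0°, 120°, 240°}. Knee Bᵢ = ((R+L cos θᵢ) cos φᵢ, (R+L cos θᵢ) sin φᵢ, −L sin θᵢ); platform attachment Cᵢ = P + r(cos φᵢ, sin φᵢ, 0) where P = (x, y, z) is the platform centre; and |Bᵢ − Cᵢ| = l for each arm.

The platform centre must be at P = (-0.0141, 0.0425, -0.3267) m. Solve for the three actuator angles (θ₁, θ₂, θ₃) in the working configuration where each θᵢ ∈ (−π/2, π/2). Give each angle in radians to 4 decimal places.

θ₁ = 0.6986, θ₂ = 0.3491, θ₃ = 0.7857

arm 1 (φ=0.0°): x'=-0.0141, y'=0.0425
  A=0.1641, B=-0.3267, C=(l²−L²−A²−y'²−z²)/(2L)=-0.0844
  θ1 = atan2(B,A) + arccos(C/0.3656) = 0.6986
φ2=120.0° → target in arm frame (0.0439, -0.0090)
  A=0.1061, B=-0.3267, C=(l²−L²−A²−y'²−z²)/(2L)=-0.0120
  √(A²+B²)=0.3435;  θ2 = -1.2567+1.6058 ≈ 0.3491
arm 3 (φ=240.0°): x'=-0.0298, y'=-0.0335
  e−x'=0.1798;  (l²−L²−(e−x')²−y'²−z²)/2L = -0.1040
  √(A²+B²)=0.3729;  θ3 = -1.0678+1.8535 ≈ 0.7857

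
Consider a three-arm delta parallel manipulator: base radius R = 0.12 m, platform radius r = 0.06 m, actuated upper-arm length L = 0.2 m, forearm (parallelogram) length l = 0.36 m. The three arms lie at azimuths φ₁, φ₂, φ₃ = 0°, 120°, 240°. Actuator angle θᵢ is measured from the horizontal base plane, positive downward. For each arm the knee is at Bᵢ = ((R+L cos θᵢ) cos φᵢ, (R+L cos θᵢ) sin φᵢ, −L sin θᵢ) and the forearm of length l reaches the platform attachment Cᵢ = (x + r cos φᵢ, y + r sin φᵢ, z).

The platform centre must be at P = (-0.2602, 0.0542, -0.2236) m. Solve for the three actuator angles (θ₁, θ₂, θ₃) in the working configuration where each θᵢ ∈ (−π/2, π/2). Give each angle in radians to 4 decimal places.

θ₁ = 1.3964, θ₂ = -0.3491, θ₃ = 0.1746

rotate P by −φ1: (-0.2602, 0.0542, -0.2236)
  e−x'=0.3202;  (l²−L²−(e−x')²−y'²−z²)/2L = -0.1647
  √(A²+B²)=0.3905;  θ1 = -0.6096+2.0060 ≈ 1.3964
φ2=120.0° → target in arm frame (0.1770, 0.1982)
  e−x'=-0.1170;  (l²−L²−(e−x')²−y'²−z²)/2L = -0.0335
  θ2 = atan2(B,A) + arccos(C/0.2524) = -0.3491
rotate P by −φ3: (0.0832, -0.2524, -0.2236)
  e−x'=-0.0232;  (l²−L²−(e−x')²−y'²−z²)/2L = -0.0616
  √(A²+B²)=0.2248;  θ3 = -1.6740+1.8486 ≈ 0.1746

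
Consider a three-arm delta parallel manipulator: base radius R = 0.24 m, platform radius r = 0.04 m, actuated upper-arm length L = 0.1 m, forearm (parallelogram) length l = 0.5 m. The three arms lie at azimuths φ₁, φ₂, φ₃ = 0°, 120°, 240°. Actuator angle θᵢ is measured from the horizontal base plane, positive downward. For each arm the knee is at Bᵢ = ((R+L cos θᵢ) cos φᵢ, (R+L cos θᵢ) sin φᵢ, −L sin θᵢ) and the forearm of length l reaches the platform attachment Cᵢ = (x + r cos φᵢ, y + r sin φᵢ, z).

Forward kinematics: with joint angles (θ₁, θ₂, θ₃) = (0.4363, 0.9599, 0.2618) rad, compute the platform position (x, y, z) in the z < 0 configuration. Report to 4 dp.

arm 1 at φ=0.0°: (R−r)+L cos θ1 = 0.2906;  centre 1 = (0.2906, 0.0000, -0.0423)
arm 2 at φ=120.0°: (R−r)+L cos θ2 = 0.2574;  centre 2 = (-0.1287, 0.2229, -0.0819)
φ3=240.0°: virtual centre (-0.1483, -0.2569, -0.0259), radius l
|centre ₂|²−|centre ₁|² = -0.0133;  |centre ₃|²−|centre ₁|² = 0.0024
linear system: -0.8386x+0.4458y = -0.0133−-0.0793z; -0.8779x+-0.5137y = 0.0024−0.0328z
Cramer: x(z) = 0.0070-0.0318z;  y(z) = -0.0166+0.1181z
sphere 1 gives Az²+Bz+C=0 with A=1.0150, B=0.0986, C=-0.1675;  B²−4AC=0.6898;  roots -0.4577, 0.3606;  negative root z = -0.4577
x = 0.0216, y = -0.0707

(0.0216, -0.0707, -0.4577)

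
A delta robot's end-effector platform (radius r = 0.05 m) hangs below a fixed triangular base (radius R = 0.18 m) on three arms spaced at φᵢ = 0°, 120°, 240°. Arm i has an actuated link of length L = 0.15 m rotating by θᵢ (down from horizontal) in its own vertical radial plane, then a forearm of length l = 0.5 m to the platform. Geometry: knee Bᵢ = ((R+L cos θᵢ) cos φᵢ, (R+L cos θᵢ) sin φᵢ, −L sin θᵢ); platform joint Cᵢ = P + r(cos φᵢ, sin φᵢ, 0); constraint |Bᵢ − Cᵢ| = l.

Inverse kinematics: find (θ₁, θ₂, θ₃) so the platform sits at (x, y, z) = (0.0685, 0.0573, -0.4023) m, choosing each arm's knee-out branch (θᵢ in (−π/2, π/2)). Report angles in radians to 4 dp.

φ1=0.0° → target in arm frame (0.0685, 0.0573)
  e−x'=0.0615;  (l²−L²−(e−x')²−y'²−z²)/2L = 0.1953
  θ1 = atan2(B,A) + arccos(C/0.4070) = -0.3488
rotate P by −φ2: (0.0154, -0.0880, -0.4023)
  A cos θ + B sin θ = C:  0.1146·cos θ + -0.4023·sin θ = 0.1493
  θ2 = atan2(B,A) + arccos(C/0.4183) = -0.0873
arm 3 (φ=240.0°): x'=-0.0839, y'=0.0307
  e−x'=0.2139;  (l²−L²−(e−x')²−y'²−z²)/2L = 0.0632
  θ3 = atan2(B,A) + arccos(C/0.4556) = 0.3494

θ₁ = -0.3488, θ₂ = -0.0873, θ₃ = 0.3494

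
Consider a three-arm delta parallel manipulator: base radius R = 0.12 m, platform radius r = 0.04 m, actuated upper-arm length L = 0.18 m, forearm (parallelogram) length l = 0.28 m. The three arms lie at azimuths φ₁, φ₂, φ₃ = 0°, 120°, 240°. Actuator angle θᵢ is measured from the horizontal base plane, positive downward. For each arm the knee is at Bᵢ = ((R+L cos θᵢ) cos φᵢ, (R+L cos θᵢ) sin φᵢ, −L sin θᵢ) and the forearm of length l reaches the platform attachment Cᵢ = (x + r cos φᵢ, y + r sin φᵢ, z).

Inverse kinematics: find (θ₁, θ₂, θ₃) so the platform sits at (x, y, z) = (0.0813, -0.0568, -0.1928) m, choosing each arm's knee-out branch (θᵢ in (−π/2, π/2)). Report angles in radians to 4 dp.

φ1=0.0° → target in arm frame (0.0813, -0.0568)
  e−x'=-0.0013;  (l²−L²−(e−x')²−y'²−z²)/2L = 0.0156
  θ1 = atan2(B,A) + arccos(C/0.1928) = -0.0875
rotate P by −φ2: (-0.0898, -0.0420, -0.1928)
  e−x'=0.1698;  (l²−L²−(e−x')²−y'²−z²)/2L = -0.0605
  θ2 = atan2(B,A) + arccos(C/0.2569) = 0.9599
φ3=240.0° → target in arm frame (0.0085, 0.0988)
  A=0.0715, B=-0.1928, C=(l²−L²−A²−y'²−z²)/(2L)=-0.0168
  √(A²+B²)=0.2056;  θ3 = -1.2159+1.6525 ≈ 0.4367

θ₁ = -0.0875, θ₂ = 0.9599, θ₃ = 0.4367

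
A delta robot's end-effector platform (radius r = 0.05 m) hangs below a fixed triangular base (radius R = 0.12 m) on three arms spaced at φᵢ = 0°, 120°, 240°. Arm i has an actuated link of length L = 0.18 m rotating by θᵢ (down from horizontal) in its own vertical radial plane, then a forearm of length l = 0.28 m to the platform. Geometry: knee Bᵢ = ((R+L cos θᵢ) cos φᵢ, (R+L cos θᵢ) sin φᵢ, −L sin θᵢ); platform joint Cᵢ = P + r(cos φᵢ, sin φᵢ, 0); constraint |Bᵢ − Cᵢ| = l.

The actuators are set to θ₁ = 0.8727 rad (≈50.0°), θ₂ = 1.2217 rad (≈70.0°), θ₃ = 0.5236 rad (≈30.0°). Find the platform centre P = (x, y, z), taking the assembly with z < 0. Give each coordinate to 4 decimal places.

φ1=0.0°: virtual centre (0.1857, 0.0000, -0.1379), radius l
O2 = (0.1316·cos120.0°, 0.1316·sin120.0°, -0.1691) = (-0.0658, 0.1139, -0.1691)
O3 = (0.2259·cos240.0°, 0.2259·sin240.0°, -0.0900) = (-0.1129, -0.1956, -0.0900)
eliminate P² terms by subtracting sphere 1 from 2 and 3
linear system: -0.5030x+0.2279y = -0.0076−-0.0625z; -0.5973x+-0.3912y = 0.0056−0.0958z
Cramer: x(z) = 0.0051-0.0079z;  y(z) = -0.0221+0.2569z
quadratic in z: (1.0660)z²+(0.2673)z+(-0.0263)=0, √Δ=0.4283 → z ∈ {-0.3262, 0.0755}; z = -0.3262 (taking z<0)
x = 0.0076, y = -0.1059

(0.0076, -0.1059, -0.3262)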